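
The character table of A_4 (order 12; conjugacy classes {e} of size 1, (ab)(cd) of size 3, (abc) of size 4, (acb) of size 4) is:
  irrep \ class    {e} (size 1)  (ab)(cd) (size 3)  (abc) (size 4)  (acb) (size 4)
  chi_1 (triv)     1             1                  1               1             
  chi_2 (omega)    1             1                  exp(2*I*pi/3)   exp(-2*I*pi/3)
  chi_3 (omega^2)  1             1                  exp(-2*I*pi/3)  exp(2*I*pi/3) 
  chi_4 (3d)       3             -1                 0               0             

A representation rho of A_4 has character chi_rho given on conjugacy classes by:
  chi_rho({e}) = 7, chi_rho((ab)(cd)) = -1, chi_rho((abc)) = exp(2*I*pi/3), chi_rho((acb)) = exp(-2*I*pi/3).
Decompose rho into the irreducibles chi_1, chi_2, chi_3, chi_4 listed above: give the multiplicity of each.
Multiplicities: chi_1: 0, chi_2: 1, chi_3: 0, chi_4: 2.

Explanation: Use <chi_rho, chi> = (1/|G|) sum_C |C| * chi_rho(C) * conj(chi(C)) with |G| = 12 for each irreducible chi in the table:
  <chi_rho, chi_1> = (1/12)[1*(7)*conj(1) + 3*(-1)*conj(1) + 4*(exp(2*I*pi/3))*conj(1) + 4*(exp(-2*I*pi/3))*conj(1)]
      = (1/12)[(7) + (-3) + (4*exp(2*I*pi/3)) + (4*exp(-2*I*pi/3))] = 0/12 = 0
  <chi_rho, chi_2> = (1/12)[1*(7)*conj(1) + 3*(-1)*conj(1) + 4*(exp(2*I*pi/3))*conj(exp(2*I*pi/3)) + 4*(exp(-2*I*pi/3))*conj(exp(-2*I*pi/3))]
      = (1/12)[(7) + (-3) + (4) + (4)] = 12/12 = 1
  <chi_rho, chi_3> = (1/12)[1*(7)*conj(1) + 3*(-1)*conj(1) + 4*(exp(2*I*pi/3))*conj(exp(-2*I*pi/3)) + 4*(exp(-2*I*pi/3))*conj(exp(2*I*pi/3))]
      = (1/12)[(7) + (-3) + (4*exp(-2*I*pi/3)) + (4*exp(2*I*pi/3))] = 0/12 = 0
  <chi_rho, chi_4> = (1/12)[1*(7)*conj(3) + 3*(-1)*conj(-1) + 4*(exp(2*I*pi/3))*conj(0) + 4*(exp(-2*I*pi/3))*conj(0)]
      = (1/12)[(21) + (3) + (0) + (0)] = 24/12 = 2
(Exp terms are combined using exp(i*s)*conj(exp(i*t)) = exp(i*(s-t)), and sums of them are collapsed using the identity that for every m > 1 the m distinct m-th roots of unity sum to 0, e.g. 1 + exp(2*I*pi/3) + exp(-2*I*pi/3) = 0.)
Dimension check: dim(rho) = sum (mult * dim) = 0*1 + 1*1 + 0*1 + 2*3 = 7 = chi_rho(e) = 7.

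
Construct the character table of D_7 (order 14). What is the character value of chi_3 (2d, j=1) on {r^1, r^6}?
Conjugacy classes: {e} of size 1, {r^1, r^6} of size 2, {r^2, r^5} of size 2, {r^3, r^4} of size 2, {s, sr, ..., sr^6} of size 7.
Character table:
  irrep \ class              {e} (size 1)  {r^1, r^6} (size 2)  {r^2, r^5} (size 2)  {r^3, r^4} (size 2)  {s, sr, ..., sr^6} (size 7)
  chi_1 (triv)               1             1                    1                    1                    1                          
  chi_2 (sign: r->1, s->-1)  1             1                    1                    1                    -1                         
  chi_3 (2d, j=1)            2             2*cos(2*pi/7)        -2*cos(3*pi/7)       -2*cos(pi/7)         0                          
  chi_4 (2d, j=2)            2             -2*cos(3*pi/7)       -2*cos(pi/7)         2*cos(2*pi/7)        0                          
  chi_5 (2d, j=3)            2             -2*cos(pi/7)         2*cos(2*pi/7)        -2*cos(3*pi/7)       0                          

Spot check: chi_3 (2d, j=1) on {r^1, r^6} = 2*cos(2*pi/7).

Working: D_7 has order 2*7 = 14 with 5 conjugacy classes, hence 5 irreducibles. Sum of squared dims 1 + 1 + 4 + 4 + 4 = 14 = |G|. Linear characters come from the abelianisation; the 2-dimensional irreps have character r^k -> 2*cos(2*pi*j*k/7), reflections -> 0.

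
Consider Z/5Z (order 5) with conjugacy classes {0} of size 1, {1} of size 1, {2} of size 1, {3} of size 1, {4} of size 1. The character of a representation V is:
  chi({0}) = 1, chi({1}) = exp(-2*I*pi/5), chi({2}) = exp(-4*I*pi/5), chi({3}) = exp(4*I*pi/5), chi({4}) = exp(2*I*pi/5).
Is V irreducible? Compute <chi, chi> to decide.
Irreducible: <chi, chi> = 1.

<chi, chi> = (1/|G|) sum_C |C| * |chi(C)|^2 = (1/5)[1*|1|^2 + 1*|exp(-2*I*pi/5)|^2 + 1*|exp(-4*I*pi/5)|^2 + 1*|exp(4*I*pi/5)|^2 + 1*|exp(2*I*pi/5)|^2]
  = (1/5)[(1) + (1) + (1) + (1) + (1)] = 5/5 = 1.
(Exp terms are combined using exp(i*s)*conj(exp(i*t)) = exp(i*(s-t)), and sums of them are collapsed using the identity that for every m > 1 the m distinct m-th roots of unity sum to 0, e.g. 1 + exp(2*I*pi/3) + exp(-2*I*pi/3) = 0.)
A character is irreducible iff <chi, chi> = 1, so this representation is irreducible.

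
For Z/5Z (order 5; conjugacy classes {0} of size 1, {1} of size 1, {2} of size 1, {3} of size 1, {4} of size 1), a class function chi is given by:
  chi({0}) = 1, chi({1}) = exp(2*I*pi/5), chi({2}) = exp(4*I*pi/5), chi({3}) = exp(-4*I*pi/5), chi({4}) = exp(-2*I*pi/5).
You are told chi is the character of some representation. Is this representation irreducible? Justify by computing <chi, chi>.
Irreducible: <chi, chi> = 1.

Reasoning: <chi, chi> = (1/|G|) sum_C |C| * |chi(C)|^2 = (1/5)[1*|1|^2 + 1*|exp(2*I*pi/5)|^2 + 1*|exp(4*I*pi/5)|^2 + 1*|exp(-4*I*pi/5)|^2 + 1*|exp(-2*I*pi/5)|^2]
  = (1/5)[(1) + (1) + (1) + (1) + (1)] = 5/5 = 1.
(Exp terms are combined using exp(i*s)*conj(exp(i*t)) = exp(i*(s-t)), and sums of them are collapsed using the identity that for every m > 1 the m distinct m-th roots of unity sum to 0, e.g. 1 + exp(2*I*pi/3) + exp(-2*I*pi/3) = 0.)
A character is irreducible iff <chi, chi> = 1, so this representation is irreducible.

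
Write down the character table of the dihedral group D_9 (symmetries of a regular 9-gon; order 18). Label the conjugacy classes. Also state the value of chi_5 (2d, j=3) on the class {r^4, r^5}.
Conjugacy classes: {e} of size 1, {r^1, r^8} of size 2, {r^2, r^7} of size 2, {r^3, r^6} of size 2, {r^4, r^5} of size 2, {s, sr, ..., sr^8} of size 9.
Character table:
  irrep \ class              {e} (size 1)  {r^1, r^8} (size 2)  {r^2, r^7} (size 2)  {r^3, r^6} (size 2)  {r^4, r^5} (size 2)  {s, sr, ..., sr^8} (size 9)
  chi_1 (triv)               1             1                    1                    1                    1                    1                          
  chi_2 (sign: r->1, s->-1)  1             1                    1                    1                    1                    -1                         
  chi_3 (2d, j=1)            2             2*cos(2*pi/9)        2*cos(4*pi/9)        -1                   -2*cos(pi/9)         0                          
  chi_4 (2d, j=2)            2             2*cos(4*pi/9)        -2*cos(pi/9)         -1                   2*cos(2*pi/9)        0                          
  chi_5 (2d, j=3)            2             -1                   -1                   2                    -1                   0                          
  chi_6 (2d, j=4)            2             -2*cos(pi/9)         2*cos(2*pi/9)        -1                   2*cos(4*pi/9)        0                          

Spot check: chi_5 (2d, j=3) on {r^4, r^5} = -1.

Derivation: D_9 has order 2*9 = 18 with 6 conjugacy classes, hence 6 irreducibles. Sum of squared dims 1 + 1 + 4 + 4 + 4 + 4 = 18 = |G|. Linear characters come from the abelianisation; the 2-dimensional irreps have character r^k -> 2*cos(2*pi*j*k/9), reflections -> 0.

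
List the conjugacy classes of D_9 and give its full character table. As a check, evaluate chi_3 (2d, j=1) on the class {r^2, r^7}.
Conjugacy classes: {e} of size 1, {r^1, r^8} of size 2, {r^2, r^7} of size 2, {r^3, r^6} of size 2, {r^4, r^5} of size 2, {s, sr, ..., sr^8} of size 9.
Character table:
  irrep \ class              {e} (size 1)  {r^1, r^8} (size 2)  {r^2, r^7} (size 2)  {r^3, r^6} (size 2)  {r^4, r^5} (size 2)  {s, sr, ..., sr^8} (size 9)
  chi_1 (triv)               1             1                    1                    1                    1                    1                          
  chi_2 (sign: r->1, s->-1)  1             1                    1                    1                    1                    -1                         
  chi_3 (2d, j=1)            2             2*cos(2*pi/9)        2*cos(4*pi/9)        -1                   -2*cos(pi/9)         0                          
  chi_4 (2d, j=2)            2             2*cos(4*pi/9)        -2*cos(pi/9)         -1                   2*cos(2*pi/9)        0                          
  chi_5 (2d, j=3)            2             -1                   -1                   2                    -1                   0                          
  chi_6 (2d, j=4)            2             -2*cos(pi/9)         2*cos(2*pi/9)        -1                   2*cos(4*pi/9)        0                          

Spot check: chi_3 (2d, j=1) on {r^2, r^7} = 2*cos(4*pi/9).

D_9 has order 2*9 = 18 with 6 conjugacy classes, hence 6 irreducibles. Sum of squared dims 1 + 1 + 4 + 4 + 4 + 4 = 18 = |G|. Linear characters come from the abelianisation; the 2-dimensional irreps have character r^k -> 2*cos(2*pi*j*k/9), reflections -> 0.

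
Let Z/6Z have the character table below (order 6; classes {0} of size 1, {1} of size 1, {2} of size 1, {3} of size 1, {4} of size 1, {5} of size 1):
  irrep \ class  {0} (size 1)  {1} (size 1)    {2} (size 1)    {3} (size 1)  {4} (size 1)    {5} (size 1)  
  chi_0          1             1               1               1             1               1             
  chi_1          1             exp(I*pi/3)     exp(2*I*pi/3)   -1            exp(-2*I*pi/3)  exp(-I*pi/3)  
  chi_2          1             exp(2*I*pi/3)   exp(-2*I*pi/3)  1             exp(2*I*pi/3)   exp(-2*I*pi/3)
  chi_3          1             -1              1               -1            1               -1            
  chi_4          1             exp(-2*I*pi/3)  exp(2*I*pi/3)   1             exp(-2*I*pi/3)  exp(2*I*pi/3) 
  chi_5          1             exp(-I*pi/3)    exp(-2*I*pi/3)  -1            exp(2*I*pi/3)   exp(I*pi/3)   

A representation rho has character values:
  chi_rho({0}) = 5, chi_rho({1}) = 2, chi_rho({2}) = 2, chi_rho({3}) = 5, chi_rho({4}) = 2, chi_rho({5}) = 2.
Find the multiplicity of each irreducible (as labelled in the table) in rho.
Multiplicities: chi_0: 3, chi_1: 0, chi_2: 1, chi_3: 0, chi_4: 1, chi_5: 0.

Derivation: Use <chi_rho, chi> = (1/|G|) sum_C |C| * chi_rho(C) * conj(chi(C)) with |G| = 6 for each irreducible chi in the table:
  <chi_rho, chi_0> = (1/6)[1*(5)*conj(1) + 1*(2)*conj(1) + 1*(2)*conj(1) + 1*(5)*conj(1) + 1*(2)*conj(1) + 1*(2)*conj(1)]
      = (1/6)[(5) + (2) + (2) + (5) + (2) + (2)] = 18/6 = 3
  <chi_rho, chi_1> = (1/6)[1*(5)*conj(1) + 1*(2)*conj(exp(I*pi/3)) + 1*(2)*conj(exp(2*I*pi/3)) + 1*(5)*conj(-1) + 1*(2)*conj(exp(-2*I*pi/3)) + 1*(2)*conj(exp(-I*pi/3))]
      = (1/6)[(5) + (-1 + 3*exp(-I*pi/3) + exp(I*pi/3)) + (1 + 3*exp(-2*I*pi/3) + exp(2*I*pi/3)) + (-5) + (1 + exp(-2*I*pi/3) + 3*exp(2*I*pi/3)) + (-1 + exp(-I*pi/3) + 3*exp(I*pi/3))] = 0/6 = 0
  <chi_rho, chi_2> = (1/6)[1*(5)*conj(1) + 1*(2)*conj(exp(2*I*pi/3)) + 1*(2)*conj(exp(-2*I*pi/3)) + 1*(5)*conj(1) + 1*(2)*conj(exp(2*I*pi/3)) + 1*(2)*conj(exp(-2*I*pi/3))]
      = (1/6)[(5) + (1 + 3*exp(-2*I*pi/3) + exp(2*I*pi/3)) + (1 + exp(-2*I*pi/3) + 3*exp(2*I*pi/3)) + (5) + (1 + 3*exp(-2*I*pi/3) + exp(2*I*pi/3)) + (1 + exp(-2*I*pi/3) + 3*exp(2*I*pi/3))] = 6/6 = 1
  <chi_rho, chi_3> = (1/6)[1*(5)*conj(1) + 1*(2)*conj(-1) + 1*(2)*conj(1) + 1*(5)*conj(-1) + 1*(2)*conj(1) + 1*(2)*conj(-1)]
      = (1/6)[(5) + (-2) + (2) + (-5) + (2) + (-2)] = 0/6 = 0
  <chi_rho, chi_4> = (1/6)[1*(5)*conj(1) + 1*(2)*conj(exp(-2*I*pi/3)) + 1*(2)*conj(exp(2*I*pi/3)) + 1*(5)*conj(1) + 1*(2)*conj(exp(-2*I*pi/3)) + 1*(2)*conj(exp(2*I*pi/3))]
      = (1/6)[(5) + (1 + exp(-2*I*pi/3) + 3*exp(2*I*pi/3)) + (1 + 3*exp(-2*I*pi/3) + exp(2*I*pi/3)) + (5) + (1 + exp(-2*I*pi/3) + 3*exp(2*I*pi/3)) + (1 + 3*exp(-2*I*pi/3) + exp(2*I*pi/3))] = 6/6 = 1
  <chi_rho, chi_5> = (1/6)[1*(5)*conj(1) + 1*(2)*conj(exp(-I*pi/3)) + 1*(2)*conj(exp(-2*I*pi/3)) + 1*(5)*conj(-1) + 1*(2)*conj(exp(2*I*pi/3)) + 1*(2)*conj(exp(I*pi/3))]
      = (1/6)[(5) + (-1 + exp(-I*pi/3) + 3*exp(I*pi/3)) + (1 + exp(-2*I*pi/3) + 3*exp(2*I*pi/3)) + (-5) + (1 + 3*exp(-2*I*pi/3) + exp(2*I*pi/3)) + (-1 + 3*exp(-I*pi/3) + exp(I*pi/3))] = 0/6 = 0
(Exp terms are combined using exp(i*s)*conj(exp(i*t)) = exp(i*(s-t)), and sums of them are collapsed using the identity that for every m > 1 the m distinct m-th roots of unity sum to 0, e.g. 1 + exp(2*I*pi/3) + exp(-2*I*pi/3) = 0.)
Dimension check: dim(rho) = sum (mult * dim) = 3*1 + 0*1 + 1*1 + 0*1 + 1*1 + 0*1 = 5 = chi_rho(e) = 5.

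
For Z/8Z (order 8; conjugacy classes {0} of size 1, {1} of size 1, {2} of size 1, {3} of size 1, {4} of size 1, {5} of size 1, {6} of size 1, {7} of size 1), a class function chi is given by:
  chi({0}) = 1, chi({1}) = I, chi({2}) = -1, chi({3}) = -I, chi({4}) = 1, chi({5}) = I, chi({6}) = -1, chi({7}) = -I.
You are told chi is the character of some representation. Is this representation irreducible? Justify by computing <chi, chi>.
Irreducible: <chi, chi> = 1.

Solution. <chi, chi> = (1/|G|) sum_C |C| * |chi(C)|^2 = (1/8)[1*|1|^2 + 1*|I|^2 + 1*|-1|^2 + 1*|-I|^2 + 1*|1|^2 + 1*|I|^2 + 1*|-1|^2 + 1*|-I|^2]
  = (1/8)[(1) + (1) + (1) + (1) + (1) + (1) + (1) + (1)] = 8/8 = 1.
(Exp terms are combined using exp(i*s)*conj(exp(i*t)) = exp(i*(s-t)), and sums of them are collapsed using the identity that for every m > 1 the m distinct m-th roots of unity sum to 0, e.g. 1 + exp(2*I*pi/3) + exp(-2*I*pi/3) = 0.)
A character is irreducible iff <chi, chi> = 1, so this representation is irreducible.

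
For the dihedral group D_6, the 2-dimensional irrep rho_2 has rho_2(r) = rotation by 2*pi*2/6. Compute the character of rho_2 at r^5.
chi_{rho_2}(r^5) = 2*cos(2*pi*2*5/6) = -1

Proof sketch: rho_2(r^5) is rotation by angle 2*pi*2*5/6, whose trace is 2*cos(2*pi*2*5/6) = -1.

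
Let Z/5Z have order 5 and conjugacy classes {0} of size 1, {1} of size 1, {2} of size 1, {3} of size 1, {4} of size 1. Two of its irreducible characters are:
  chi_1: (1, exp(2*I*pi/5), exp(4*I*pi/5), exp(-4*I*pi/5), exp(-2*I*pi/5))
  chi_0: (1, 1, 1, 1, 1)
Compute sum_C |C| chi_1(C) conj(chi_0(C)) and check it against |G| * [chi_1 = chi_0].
Sum = 0; so <chi_1, chi_0> = 0 (distinct irreducibles are orthogonal).

Proof sketch: Compute term by term over conjugacy classes (|C| * chi_1(C) * conj(chi_0(C))):
  1*(1)*conj(1) + 1*(exp(2*I*pi/5))*conj(1) + 1*(exp(4*I*pi/5))*conj(1) + 1*(exp(-4*I*pi/5))*conj(1) + 1*(exp(-2*I*pi/5))*conj(1)
  = (1) + (exp(2*I*pi/5)) + (exp(4*I*pi/5)) + (exp(-4*I*pi/5)) + (exp(-2*I*pi/5))
  = 0.
(Exp terms are combined using exp(i*s)*conj(exp(i*t)) = exp(i*(s-t)), and sums of them are collapsed using the identity that for every m > 1 the m distinct m-th roots of unity sum to 0, e.g. 1 + exp(2*I*pi/3) + exp(-2*I*pi/3) = 0.)
Dividing by |G| = 5 gives 0/5 = 0, matching the row-orthogonality relation <chi_1, chi_0> = [chi_1 = chi_0].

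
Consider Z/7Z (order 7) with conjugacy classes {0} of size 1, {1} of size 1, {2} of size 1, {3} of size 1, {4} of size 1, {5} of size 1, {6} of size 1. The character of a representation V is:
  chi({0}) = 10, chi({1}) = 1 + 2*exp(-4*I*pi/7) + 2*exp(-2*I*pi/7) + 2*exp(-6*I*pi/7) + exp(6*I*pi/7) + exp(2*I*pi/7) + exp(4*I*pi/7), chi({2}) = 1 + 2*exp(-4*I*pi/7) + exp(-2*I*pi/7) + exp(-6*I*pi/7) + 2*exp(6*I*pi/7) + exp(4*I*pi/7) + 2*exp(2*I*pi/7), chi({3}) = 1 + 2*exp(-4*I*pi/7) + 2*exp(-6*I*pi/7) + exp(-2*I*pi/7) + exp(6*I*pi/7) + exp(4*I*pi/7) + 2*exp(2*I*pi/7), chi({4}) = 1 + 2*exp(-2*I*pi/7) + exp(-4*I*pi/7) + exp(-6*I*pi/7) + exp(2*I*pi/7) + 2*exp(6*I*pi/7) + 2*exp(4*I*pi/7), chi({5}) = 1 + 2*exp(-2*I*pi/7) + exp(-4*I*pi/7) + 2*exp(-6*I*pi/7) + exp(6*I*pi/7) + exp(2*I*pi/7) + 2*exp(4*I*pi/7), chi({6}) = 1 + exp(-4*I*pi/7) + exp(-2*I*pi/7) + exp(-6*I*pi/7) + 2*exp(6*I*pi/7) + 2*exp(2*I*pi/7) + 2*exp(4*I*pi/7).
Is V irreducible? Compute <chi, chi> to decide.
Not irreducible (reducible): <chi, chi> = 16 > 1.

Proof sketch: <chi, chi> = (1/|G|) sum_C |C| * |chi(C)|^2 = (1/7)[1*|10|^2 + 1*|1 + 2*exp(-4*I*pi/7) + 2*exp(-2*I*pi/7) + 2*exp(-6*I*pi/7) + exp(6*I*pi/7) + exp(2*I*pi/7) + exp(4*I*pi/7)|^2 + 1*|1 + 2*exp(-4*I*pi/7) + exp(-2*I*pi/7) + exp(-6*I*pi/7) + 2*exp(6*I*pi/7) + exp(4*I*pi/7) + 2*exp(2*I*pi/7)|^2 + 1*|1 + 2*exp(-4*I*pi/7) + 2*exp(-6*I*pi/7) + exp(-2*I*pi/7) + exp(6*I*pi/7) + exp(4*I*pi/7) + 2*exp(2*I*pi/7)|^2 + 1*|1 + 2*exp(-2*I*pi/7) + exp(-4*I*pi/7) + exp(-6*I*pi/7) + exp(2*I*pi/7) + 2*exp(6*I*pi/7) + 2*exp(4*I*pi/7)|^2 + 1*|1 + 2*exp(-2*I*pi/7) + exp(-4*I*pi/7) + 2*exp(-6*I*pi/7) + exp(6*I*pi/7) + exp(2*I*pi/7) + 2*exp(4*I*pi/7)|^2 + 1*|1 + exp(-4*I*pi/7) + exp(-2*I*pi/7) + exp(-6*I*pi/7) + 2*exp(6*I*pi/7) + 2*exp(2*I*pi/7) + 2*exp(4*I*pi/7)|^2]
  = (1/7)[(100) + (16 + 14*exp(-4*I*pi/7) + 15*exp(-2*I*pi/7) + 13*exp(-6*I*pi/7) + 13*exp(6*I*pi/7) + 15*exp(2*I*pi/7) + 14*exp(4*I*pi/7)) + (16 + 15*exp(-4*I*pi/7) + 13*exp(-2*I*pi/7) + 14*exp(-6*I*pi/7) + 14*exp(6*I*pi/7) + 13*exp(2*I*pi/7) + 15*exp(4*I*pi/7)) + (16 + 13*exp(-4*I*pi/7) + 14*exp(-2*I*pi/7) + 15*exp(-6*I*pi/7) + 15*exp(6*I*pi/7) + 14*exp(2*I*pi/7) + 13*exp(4*I*pi/7)) + (16 + 13*exp(-4*I*pi/7) + 14*exp(-2*I*pi/7) + 15*exp(-6*I*pi/7) + 15*exp(6*I*pi/7) + 14*exp(2*I*pi/7) + 13*exp(4*I*pi/7)) + (16 + 15*exp(-4*I*pi/7) + 13*exp(-2*I*pi/7) + 14*exp(-6*I*pi/7) + 14*exp(6*I*pi/7) + 13*exp(2*I*pi/7) + 15*exp(4*I*pi/7)) + (16 + 14*exp(-4*I*pi/7) + 15*exp(-2*I*pi/7) + 13*exp(-6*I*pi/7) + 13*exp(6*I*pi/7) + 15*exp(2*I*pi/7) + 14*exp(4*I*pi/7))] = 112/7 = 16.
(Exp terms are combined using exp(i*s)*conj(exp(i*t)) = exp(i*(s-t)), and sums of them are collapsed using the identity that for every m > 1 the m distinct m-th roots of unity sum to 0, e.g. 1 + exp(2*I*pi/3) + exp(-2*I*pi/3) = 0.)
A character is irreducible iff <chi, chi> = 1, so this representation is reducible.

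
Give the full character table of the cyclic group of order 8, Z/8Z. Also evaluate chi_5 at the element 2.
Character table of Z/8Z (irreps indexed chi_0,...,chi_7 with chi_k(m) = zeta_8^(k*m), zeta_8 = exp(2*pi*i/8)):
  irrep \ class  {0} (size 1)  {1} (size 1)    {2} (size 1)  {3} (size 1)    {4} (size 1)  {5} (size 1)    {6} (size 1)  {7} (size 1)  
  chi_0          1             1               1             1               1             1               1             1             
  chi_1          1             exp(I*pi/4)     I             exp(3*I*pi/4)   -1            exp(-3*I*pi/4)  -I            exp(-I*pi/4)  
  chi_2          1             I               -1            -I              1             I               -1            -I            
  chi_3          1             exp(3*I*pi/4)   -I            exp(I*pi/4)     -1            exp(-I*pi/4)    I             exp(-3*I*pi/4)
  chi_4          1             -1              1             -1              1             -1              1             -1            
  chi_5          1             exp(-3*I*pi/4)  I             exp(-I*pi/4)    -1            exp(I*pi/4)     -I            exp(3*I*pi/4) 
  chi_6          1             -I              -1            I               1             -I              -1            I             
  chi_7          1             exp(-I*pi/4)    -I            exp(-3*I*pi/4)  -1            exp(3*I*pi/4)   I             exp(I*pi/4)   

Spot check: chi_5(2) = zeta_8^(5*2) = zeta_8^10 = I.

Details: Z/8Z is abelian, so all 8 irreducible complex representations are 1-dimensional. They are given by chi_k(m) = zeta_8^(k*m) for k = 0,...,7. Row orthogonality: sum_m chi_k(m) conj(chi_l(m)) = 8 * [k = l].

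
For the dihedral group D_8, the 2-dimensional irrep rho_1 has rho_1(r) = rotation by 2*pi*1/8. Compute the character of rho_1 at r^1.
chi_{rho_1}(r^1) = 2*cos(2*pi*1*1/8) = sqrt(2)

Derivation: rho_1(r^1) is rotation by angle 2*pi*1*1/8, whose trace is 2*cos(2*pi*1*1/8) = sqrt(2).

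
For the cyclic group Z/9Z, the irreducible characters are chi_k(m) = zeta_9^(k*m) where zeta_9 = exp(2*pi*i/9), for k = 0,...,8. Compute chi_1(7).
chi_1(7) = zeta_9^7 = exp(-4*I*pi/9)

Proof sketch: chi_1(7) = zeta_9^(1*7) = zeta_9^7. Since zeta_9^9 = 1, this equals zeta_9^7 = exp(2*pi*i*7/9) = exp(-4*I*pi/9).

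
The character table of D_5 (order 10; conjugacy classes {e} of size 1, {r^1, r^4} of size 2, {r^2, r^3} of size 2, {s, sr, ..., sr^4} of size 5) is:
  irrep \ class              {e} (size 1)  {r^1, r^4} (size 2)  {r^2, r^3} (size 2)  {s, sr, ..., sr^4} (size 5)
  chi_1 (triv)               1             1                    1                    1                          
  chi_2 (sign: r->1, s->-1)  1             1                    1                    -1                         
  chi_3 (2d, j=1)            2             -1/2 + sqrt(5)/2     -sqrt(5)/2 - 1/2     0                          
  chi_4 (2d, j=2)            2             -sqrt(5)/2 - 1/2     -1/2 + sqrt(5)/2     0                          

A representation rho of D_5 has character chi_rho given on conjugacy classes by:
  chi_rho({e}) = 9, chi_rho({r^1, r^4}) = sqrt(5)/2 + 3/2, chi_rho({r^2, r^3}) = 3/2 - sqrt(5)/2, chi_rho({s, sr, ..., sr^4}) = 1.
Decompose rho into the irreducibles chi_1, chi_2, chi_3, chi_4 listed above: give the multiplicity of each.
Multiplicities: chi_1: 2, chi_2: 1, chi_3: 2, chi_4: 1.

Justification: Use <chi_rho, chi> = (1/|G|) sum_C |C| * chi_rho(C) * conj(chi(C)) with |G| = 10 for each irreducible chi in the table:
  <chi_rho, chi_1> = (1/10)[1*(9)*conj(1) + 2*(sqrt(5)/2 + 3/2)*conj(1) + 2*(3/2 - sqrt(5)/2)*conj(1) + 5*(1)*conj(1)]
      = (1/10)[(9) + (sqrt(5) + 3) + (3 - sqrt(5)) + (5)] = 20/10 = 2
  <chi_rho, chi_2> = (1/10)[1*(9)*conj(1) + 2*(sqrt(5)/2 + 3/2)*conj(1) + 2*(3/2 - sqrt(5)/2)*conj(1) + 5*(1)*conj(-1)]
      = (1/10)[(9) + (sqrt(5) + 3) + (3 - sqrt(5)) + (-5)] = 10/10 = 1
  <chi_rho, chi_3> = (1/10)[1*(9)*conj(2) + 2*(sqrt(5)/2 + 3/2)*conj(-1/2 + sqrt(5)/2) + 2*(3/2 - sqrt(5)/2)*conj(-sqrt(5)/2 - 1/2) + 5*(1)*conj(0)]
      = (1/10)[(18) + (1 + sqrt(5)) + (1 - sqrt(5)) + (0)] = 20/10 = 2
  <chi_rho, chi_4> = (1/10)[1*(9)*conj(2) + 2*(sqrt(5)/2 + 3/2)*conj(-sqrt(5)/2 - 1/2) + 2*(3/2 - sqrt(5)/2)*conj(-1/2 + sqrt(5)/2) + 5*(1)*conj(0)]
      = (1/10)[(18) + (-2*sqrt(5) - 4) + (-4 + 2*sqrt(5)) + (0)] = 10/10 = 1
Dimension check: dim(rho) = sum (mult * dim) = 2*1 + 1*1 + 2*2 + 1*2 = 9 = chi_rho(e) = 9.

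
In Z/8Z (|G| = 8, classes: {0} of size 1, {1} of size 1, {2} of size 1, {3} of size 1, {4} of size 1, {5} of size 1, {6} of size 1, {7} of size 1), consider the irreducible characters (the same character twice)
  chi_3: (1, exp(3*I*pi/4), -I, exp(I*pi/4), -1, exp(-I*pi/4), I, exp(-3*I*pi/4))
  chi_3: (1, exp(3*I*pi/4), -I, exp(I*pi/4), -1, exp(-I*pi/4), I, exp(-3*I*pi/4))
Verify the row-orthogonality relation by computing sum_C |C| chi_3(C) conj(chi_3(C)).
Sum = 8 = |G| = 8; so <chi_3, chi_3> = 1 (norm-1 confirms irreducibility).

Compute term by term over conjugacy classes (|C| * chi_3(C) * conj(chi_3(C))):
  1*(1)*conj(1) + 1*(exp(3*I*pi/4))*conj(exp(3*I*pi/4)) + 1*(-I)*conj(-I) + 1*(exp(I*pi/4))*conj(exp(I*pi/4)) + 1*(-1)*conj(-1) + 1*(exp(-I*pi/4))*conj(exp(-I*pi/4)) + 1*(I)*conj(I) + 1*(exp(-3*I*pi/4))*conj(exp(-3*I*pi/4))
  = (1) + (1) + (1) + (1) + (1) + (1) + (1) + (1)
  = 8.
(Exp terms are combined using exp(i*s)*conj(exp(i*t)) = exp(i*(s-t)), and sums of them are collapsed using the identity that for every m > 1 the m distinct m-th roots of unity sum to 0, e.g. 1 + exp(2*I*pi/3) + exp(-2*I*pi/3) = 0.)
Dividing by |G| = 8 gives 8/8 = 1, matching the row-orthogonality relation <chi_3, chi_3> = [chi_3 = chi_3].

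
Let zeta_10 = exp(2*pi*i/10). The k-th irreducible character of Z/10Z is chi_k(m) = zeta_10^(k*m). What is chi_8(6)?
chi_8(6) = zeta_10^48 = exp(-2*I*pi/5)

Derivation: chi_8(6) = zeta_10^(8*6) = zeta_10^48. Since zeta_10^10 = 1, this equals zeta_10^8 = exp(2*pi*i*8/10) = exp(-2*I*pi/5).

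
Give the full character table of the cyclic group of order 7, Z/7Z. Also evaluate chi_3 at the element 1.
Character table of Z/7Z (irreps indexed chi_0,...,chi_6 with chi_k(m) = zeta_7^(k*m), zeta_7 = exp(2*pi*i/7)):
  irrep \ class  {0} (size 1)  {1} (size 1)    {2} (size 1)    {3} (size 1)    {4} (size 1)    {5} (size 1)    {6} (size 1)  
  chi_0          1             1               1               1               1               1               1             
  chi_1          1             exp(2*I*pi/7)   exp(4*I*pi/7)   exp(6*I*pi/7)   exp(-6*I*pi/7)  exp(-4*I*pi/7)  exp(-2*I*pi/7)
  chi_2          1             exp(4*I*pi/7)   exp(-6*I*pi/7)  exp(-2*I*pi/7)  exp(2*I*pi/7)   exp(6*I*pi/7)   exp(-4*I*pi/7)
  chi_3          1             exp(6*I*pi/7)   exp(-2*I*pi/7)  exp(4*I*pi/7)   exp(-4*I*pi/7)  exp(2*I*pi/7)   exp(-6*I*pi/7)
  chi_4          1             exp(-6*I*pi/7)  exp(2*I*pi/7)   exp(-4*I*pi/7)  exp(4*I*pi/7)   exp(-2*I*pi/7)  exp(6*I*pi/7) 
  chi_5          1             exp(-4*I*pi/7)  exp(6*I*pi/7)   exp(2*I*pi/7)   exp(-2*I*pi/7)  exp(-6*I*pi/7)  exp(4*I*pi/7) 
  chi_6          1             exp(-2*I*pi/7)  exp(-4*I*pi/7)  exp(-6*I*pi/7)  exp(6*I*pi/7)   exp(4*I*pi/7)   exp(2*I*pi/7) 

Spot check: chi_3(1) = zeta_7^(3*1) = zeta_7^3 = exp(6*I*pi/7).

Justification: Z/7Z is abelian, so all 7 irreducible complex representations are 1-dimensional. They are given by chi_k(m) = zeta_7^(k*m) for k = 0,...,6. Row orthogonality: sum_m chi_k(m) conj(chi_l(m)) = 7 * [k = l].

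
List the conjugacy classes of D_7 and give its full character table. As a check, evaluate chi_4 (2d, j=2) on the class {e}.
Conjugacy classes: {e} of size 1, {r^1, r^6} of size 2, {r^2, r^5} of size 2, {r^3, r^4} of size 2, {s, sr, ..., sr^6} of size 7.
Character table:
  irrep \ class              {e} (size 1)  {r^1, r^6} (size 2)  {r^2, r^5} (size 2)  {r^3, r^4} (size 2)  {s, sr, ..., sr^6} (size 7)
  chi_1 (triv)               1             1                    1                    1                    1                          
  chi_2 (sign: r->1, s->-1)  1             1                    1                    1                    -1                         
  chi_3 (2d, j=1)            2             2*cos(2*pi/7)        -2*cos(3*pi/7)       -2*cos(pi/7)         0                          
  chi_4 (2d, j=2)            2             -2*cos(3*pi/7)       -2*cos(pi/7)         2*cos(2*pi/7)        0                          
  chi_5 (2d, j=3)            2             -2*cos(pi/7)         2*cos(2*pi/7)        -2*cos(3*pi/7)       0                          

Spot check: chi_4 (2d, j=2) on {e} = 2.

Reasoning: D_7 has order 2*7 = 14 with 5 conjugacy classes, hence 5 irreducibles. Sum of squared dims 1 + 1 + 4 + 4 + 4 = 14 = |G|. Linear characters come from the abelianisation; the 2-dimensional irreps have character r^k -> 2*cos(2*pi*j*k/7), reflections -> 0.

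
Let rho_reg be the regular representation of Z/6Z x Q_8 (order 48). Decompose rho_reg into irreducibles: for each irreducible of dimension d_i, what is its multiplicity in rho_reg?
Each irreducible V_i of dimension d_i appears with multiplicity d_i, i.e. rho_reg = (direct sum over all irreducibles V_i) d_i V_i. The irreducible dimensions for Z/6Z x Q_8 are 1, 1, 1, 1, 1, 1, 1, 1, 1, 1, 1, 1, 1, 1, 1, 1, 1, 1, 1, 1, 1, 1, 1, 1, 2, 2, 2, 2, 2, 2: 24 irreducibles of dimension 1, each with multiplicity 1; 6 irreducibles of dimension 2, each with multiplicity 2. Total dimension 24*1*1 + 6*2*2 = 48 = |G|.

Why: General theorem: in the regular representation of a finite group G, each irreducible appears with multiplicity equal to its dimension. Check: dim(rho_reg) = sum d_i^2 = 1 + 1 + 1 + 1 + 1 + 1 + 1 + 1 + 1 + 1 + 1 + 1 + 1 + 1 + 1 + 1 + 1 + 1 + 1 + 1 + 1 + 1 + 1 + 1 + 4 + 4 + 4 + 4 + 4 + 4 = 48 = |G|.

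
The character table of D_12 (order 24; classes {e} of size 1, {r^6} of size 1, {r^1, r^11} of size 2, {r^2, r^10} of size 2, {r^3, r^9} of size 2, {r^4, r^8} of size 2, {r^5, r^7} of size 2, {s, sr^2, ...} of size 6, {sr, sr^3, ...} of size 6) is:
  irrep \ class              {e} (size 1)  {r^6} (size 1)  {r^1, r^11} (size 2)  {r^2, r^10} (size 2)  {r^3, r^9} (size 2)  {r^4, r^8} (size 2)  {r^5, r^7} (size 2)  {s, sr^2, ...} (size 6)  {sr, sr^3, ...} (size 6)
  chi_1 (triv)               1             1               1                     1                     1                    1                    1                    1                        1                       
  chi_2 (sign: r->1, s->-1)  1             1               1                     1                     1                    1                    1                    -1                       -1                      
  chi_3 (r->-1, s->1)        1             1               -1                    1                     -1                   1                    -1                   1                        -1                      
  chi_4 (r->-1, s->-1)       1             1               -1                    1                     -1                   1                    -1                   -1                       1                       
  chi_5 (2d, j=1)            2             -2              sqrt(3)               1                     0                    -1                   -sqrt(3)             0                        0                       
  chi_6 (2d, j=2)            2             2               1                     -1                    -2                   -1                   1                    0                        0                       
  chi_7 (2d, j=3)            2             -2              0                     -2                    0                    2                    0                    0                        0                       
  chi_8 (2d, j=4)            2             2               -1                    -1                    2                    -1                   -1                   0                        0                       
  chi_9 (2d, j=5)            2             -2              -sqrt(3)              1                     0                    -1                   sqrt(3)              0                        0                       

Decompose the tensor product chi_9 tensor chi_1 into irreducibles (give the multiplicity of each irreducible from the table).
chi_9 tensor chi_1 = chi_9 (all other irreducibles have multiplicity 0).

Solution. The character of a tensor product is the pointwise product (chi_9 * chi_1)(C) = chi_9(C) * chi_1(C):
  {e}: (2)*(1), {r^6}: (-2)*(1), {r^1, r^11}: (-sqrt(3))*(1), {r^2, r^10}: (1)*(1), {r^3, r^9}: (0)*(1), {r^4, r^8}: (-1)*(1), {r^5, r^7}: (sqrt(3))*(1), {s, sr^2, ...}: (0)*(1), {sr, sr^3, ...}: (0)*(1)
so (chi_9 * chi_1) takes values
  {e} -> 2, {r^6} -> -2, {r^1, r^11} -> -sqrt(3), {r^2, r^10} -> 1, {r^3, r^9} -> 0, {r^4, r^8} -> -1, {r^5, r^7} -> sqrt(3), {s, sr^2, ...} -> 0, {sr, sr^3, ...} -> 0.
Now take the inner product of this character with each irreducible chi from the table, <chi_9*chi_1, chi> = (1/24) sum_C |C| (chi_9*chi_1)(C) conj(chi(C)):
  <chi_9*chi_1, chi_1> = (1/24)[1*(2)*conj(1) + 1*(-2)*conj(1) + 2*(-sqrt(3))*conj(1) + 2*(1)*conj(1) + 2*(0)*conj(1) + 2*(-1)*conj(1) + 2*(sqrt(3))*conj(1) + 6*(0)*conj(1) + 6*(0)*conj(1)]
      = (1/24)[(2) + (-2) + (-2*sqrt(3)) + (2) + (0) + (-2) + (2*sqrt(3)) + (0) + (0)] = 0/24 = 0
  <chi_9*chi_1, chi_2> = (1/24)[1*(2)*conj(1) + 1*(-2)*conj(1) + 2*(-sqrt(3))*conj(1) + 2*(1)*conj(1) + 2*(0)*conj(1) + 2*(-1)*conj(1) + 2*(sqrt(3))*conj(1) + 6*(0)*conj(-1) + 6*(0)*conj(-1)]
      = (1/24)[(2) + (-2) + (-2*sqrt(3)) + (2) + (0) + (-2) + (2*sqrt(3)) + (0) + (0)] = 0/24 = 0
  <chi_9*chi_1, chi_3> = (1/24)[1*(2)*conj(1) + 1*(-2)*conj(1) + 2*(-sqrt(3))*conj(-1) + 2*(1)*conj(1) + 2*(0)*conj(-1) + 2*(-1)*conj(1) + 2*(sqrt(3))*conj(-1) + 6*(0)*conj(1) + 6*(0)*conj(-1)]
      = (1/24)[(2) + (-2) + (2*sqrt(3)) + (2) + (0) + (-2) + (-2*sqrt(3)) + (0) + (0)] = 0/24 = 0
  <chi_9*chi_1, chi_4> = (1/24)[1*(2)*conj(1) + 1*(-2)*conj(1) + 2*(-sqrt(3))*conj(-1) + 2*(1)*conj(1) + 2*(0)*conj(-1) + 2*(-1)*conj(1) + 2*(sqrt(3))*conj(-1) + 6*(0)*conj(-1) + 6*(0)*conj(1)]
      = (1/24)[(2) + (-2) + (2*sqrt(3)) + (2) + (0) + (-2) + (-2*sqrt(3)) + (0) + (0)] = 0/24 = 0
  <chi_9*chi_1, chi_5> = (1/24)[1*(2)*conj(2) + 1*(-2)*conj(-2) + 2*(-sqrt(3))*conj(sqrt(3)) + 2*(1)*conj(1) + 2*(0)*conj(0) + 2*(-1)*conj(-1) + 2*(sqrt(3))*conj(-sqrt(3)) + 6*(0)*conj(0) + 6*(0)*conj(0)]
      = (1/24)[(4) + (4) + (-6) + (2) + (0) + (2) + (-6) + (0) + (0)] = 0/24 = 0
  <chi_9*chi_1, chi_6> = (1/24)[1*(2)*conj(2) + 1*(-2)*conj(2) + 2*(-sqrt(3))*conj(1) + 2*(1)*conj(-1) + 2*(0)*conj(-2) + 2*(-1)*conj(-1) + 2*(sqrt(3))*conj(1) + 6*(0)*conj(0) + 6*(0)*conj(0)]
      = (1/24)[(4) + (-4) + (-2*sqrt(3)) + (-2) + (0) + (2) + (2*sqrt(3)) + (0) + (0)] = 0/24 = 0
  <chi_9*chi_1, chi_7> = (1/24)[1*(2)*conj(2) + 1*(-2)*conj(-2) + 2*(-sqrt(3))*conj(0) + 2*(1)*conj(-2) + 2*(0)*conj(0) + 2*(-1)*conj(2) + 2*(sqrt(3))*conj(0) + 6*(0)*conj(0) + 6*(0)*conj(0)]
      = (1/24)[(4) + (4) + (0) + (-4) + (0) + (-4) + (0) + (0) + (0)] = 0/24 = 0
  <chi_9*chi_1, chi_8> = (1/24)[1*(2)*conj(2) + 1*(-2)*conj(2) + 2*(-sqrt(3))*conj(-1) + 2*(1)*conj(-1) + 2*(0)*conj(2) + 2*(-1)*conj(-1) + 2*(sqrt(3))*conj(-1) + 6*(0)*conj(0) + 6*(0)*conj(0)]
      = (1/24)[(4) + (-4) + (2*sqrt(3)) + (-2) + (0) + (2) + (-2*sqrt(3)) + (0) + (0)] = 0/24 = 0
  <chi_9*chi_1, chi_9> = (1/24)[1*(2)*conj(2) + 1*(-2)*conj(-2) + 2*(-sqrt(3))*conj(-sqrt(3)) + 2*(1)*conj(1) + 2*(0)*conj(0) + 2*(-1)*conj(-1) + 2*(sqrt(3))*conj(sqrt(3)) + 6*(0)*conj(0) + 6*(0)*conj(0)]
      = (1/24)[(4) + (4) + (6) + (2) + (0) + (2) + (6) + (0) + (0)] = 24/24 = 1
Hence the multiplicities are chi_9: 1. Dimension check: dim(chi_9)*dim(chi_1) = 2*1 = 2 and sum (mult * dim) = 1*2 = 2.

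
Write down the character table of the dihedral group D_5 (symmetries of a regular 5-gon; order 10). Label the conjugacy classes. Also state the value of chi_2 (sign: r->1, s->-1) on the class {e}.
Conjugacy classes: {e} of size 1, {r^1, r^4} of size 2, {r^2, r^3} of size 2, {s, sr, ..., sr^4} of size 5.
Character table:
  irrep \ class              {e} (size 1)  {r^1, r^4} (size 2)  {r^2, r^3} (size 2)  {s, sr, ..., sr^4} (size 5)
  chi_1 (triv)               1             1                    1                    1                          
  chi_2 (sign: r->1, s->-1)  1             1                    1                    -1                         
  chi_3 (2d, j=1)            2             -1/2 + sqrt(5)/2     -sqrt(5)/2 - 1/2     0                          
  chi_4 (2d, j=2)            2             -sqrt(5)/2 - 1/2     -1/2 + sqrt(5)/2     0                          

Spot check: chi_2 (sign: r->1, s->-1) on {e} = 1.

Explanation: D_5 has order 2*5 = 10 with 4 conjugacy classes, hence 4 irreducibles. Sum of squared dims 1 + 1 + 4 + 4 = 10 = |G|. Linear characters come from the abelianisation; the 2-dimensional irreps have character r^k -> 2*cos(2*pi*j*k/5), reflections -> 0.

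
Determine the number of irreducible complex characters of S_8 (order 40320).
22

Reasoning: The number of irreducible complex representations of a finite group equals its number of conjugacy classes. Conjugacy classes in S_8 correspond to cycle types, i.e. partitions of 8; there are p(8) = 22 of them, so S_8 (order 40320) has exactly 22 irreducible complex representations.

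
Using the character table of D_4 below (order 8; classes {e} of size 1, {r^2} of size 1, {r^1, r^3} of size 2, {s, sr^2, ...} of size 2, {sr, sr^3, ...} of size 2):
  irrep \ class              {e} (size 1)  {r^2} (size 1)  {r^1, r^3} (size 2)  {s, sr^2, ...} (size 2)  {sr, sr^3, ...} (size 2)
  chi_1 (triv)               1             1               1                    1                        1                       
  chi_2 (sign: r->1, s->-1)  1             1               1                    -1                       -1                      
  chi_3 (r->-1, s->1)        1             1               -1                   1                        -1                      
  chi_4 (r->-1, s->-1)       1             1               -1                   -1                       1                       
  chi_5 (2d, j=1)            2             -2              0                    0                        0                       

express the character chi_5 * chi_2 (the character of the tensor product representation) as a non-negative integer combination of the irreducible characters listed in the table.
chi_5 tensor chi_2 = chi_5 (all other irreducibles have multiplicity 0).

Proof sketch: The character of a tensor product is the pointwise product (chi_5 * chi_2)(C) = chi_5(C) * chi_2(C):
  {e}: (2)*(1), {r^2}: (-2)*(1), {r^1, r^3}: (0)*(1), {s, sr^2, ...}: (0)*(-1), {sr, sr^3, ...}: (0)*(-1)
so (chi_5 * chi_2) takes values
  {e} -> 2, {r^2} -> -2, {r^1, r^3} -> 0, {s, sr^2, ...} -> 0, {sr, sr^3, ...} -> 0.
Now take the inner product of this character with each irreducible chi from the table, <chi_5*chi_2, chi> = (1/8) sum_C |C| (chi_5*chi_2)(C) conj(chi(C)):
  <chi_5*chi_2, chi_1> = (1/8)[1*(2)*conj(1) + 1*(-2)*conj(1) + 2*(0)*conj(1) + 2*(0)*conj(1) + 2*(0)*conj(1)]
      = (1/8)[(2) + (-2) + (0) + (0) + (0)] = 0/8 = 0
  <chi_5*chi_2, chi_2> = (1/8)[1*(2)*conj(1) + 1*(-2)*conj(1) + 2*(0)*conj(1) + 2*(0)*conj(-1) + 2*(0)*conj(-1)]
      = (1/8)[(2) + (-2) + (0) + (0) + (0)] = 0/8 = 0
  <chi_5*chi_2, chi_3> = (1/8)[1*(2)*conj(1) + 1*(-2)*conj(1) + 2*(0)*conj(-1) + 2*(0)*conj(1) + 2*(0)*conj(-1)]
      = (1/8)[(2) + (-2) + (0) + (0) + (0)] = 0/8 = 0
  <chi_5*chi_2, chi_4> = (1/8)[1*(2)*conj(1) + 1*(-2)*conj(1) + 2*(0)*conj(-1) + 2*(0)*conj(-1) + 2*(0)*conj(1)]
      = (1/8)[(2) + (-2) + (0) + (0) + (0)] = 0/8 = 0
  <chi_5*chi_2, chi_5> = (1/8)[1*(2)*conj(2) + 1*(-2)*conj(-2) + 2*(0)*conj(0) + 2*(0)*conj(0) + 2*(0)*conj(0)]
      = (1/8)[(4) + (4) + (0) + (0) + (0)] = 8/8 = 1
Hence the multiplicities are chi_5: 1. Dimension check: dim(chi_5)*dim(chi_2) = 2*1 = 2 and sum (mult * dim) = 1*2 = 2.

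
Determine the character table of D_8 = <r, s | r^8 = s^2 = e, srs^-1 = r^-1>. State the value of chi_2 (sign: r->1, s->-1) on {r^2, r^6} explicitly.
Conjugacy classes: {e} of size 1, {r^4} of size 1, {r^1, r^7} of size 2, {r^2, r^6} of size 2, {r^3, r^5} of size 2, {s, sr^2, ...} of size 4, {sr, sr^3, ...} of size 4.
Character table:
  irrep \ class              {e} (size 1)  {r^4} (size 1)  {r^1, r^7} (size 2)  {r^2, r^6} (size 2)  {r^3, r^5} (size 2)  {s, sr^2, ...} (size 4)  {sr, sr^3, ...} (size 4)
  chi_1 (triv)               1             1               1                    1                    1                    1                        1                       
  chi_2 (sign: r->1, s->-1)  1             1               1                    1                    1                    -1                       -1                      
  chi_3 (r->-1, s->1)        1             1               -1                   1                    -1                   1                        -1                      
  chi_4 (r->-1, s->-1)       1             1               -1                   1                    -1                   -1                       1                       
  chi_5 (2d, j=1)            2             -2              sqrt(2)              0                    -sqrt(2)             0                        0                       
  chi_6 (2d, j=2)            2             2               0                    -2                   0                    0                        0                       
  chi_7 (2d, j=3)            2             -2              -sqrt(2)             0                    sqrt(2)              0                        0                       

Spot check: chi_2 (sign: r->1, s->-1) on {r^2, r^6} = 1.

Reasoning: D_8 has order 2*8 = 16 with 7 conjugacy classes, hence 7 irreducibles. Sum of squared dims 1 + 1 + 1 + 1 + 4 + 4 + 4 = 16 = |G|. Linear characters come from the abelianisation; the 2-dimensional irreps have character r^k -> 2*cos(2*pi*j*k/8), reflections -> 0.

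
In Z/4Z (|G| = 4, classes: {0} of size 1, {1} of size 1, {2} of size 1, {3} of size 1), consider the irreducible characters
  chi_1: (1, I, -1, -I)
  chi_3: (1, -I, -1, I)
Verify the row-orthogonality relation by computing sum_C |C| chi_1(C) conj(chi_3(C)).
Sum = 0; so <chi_1, chi_3> = 0 (distinct irreducibles are orthogonal).

Compute term by term over conjugacy classes (|C| * chi_1(C) * conj(chi_3(C))):
  1*(1)*conj(1) + 1*(I)*conj(-I) + 1*(-1)*conj(-1) + 1*(-I)*conj(I)
  = (1) + (-1) + (1) + (-1)
  = 0.
(Exp terms are combined using exp(i*s)*conj(exp(i*t)) = exp(i*(s-t)), and sums of them are collapsed using the identity that for every m > 1 the m distinct m-th roots of unity sum to 0, e.g. 1 + exp(2*I*pi/3) + exp(-2*I*pi/3) = 0.)
Dividing by |G| = 4 gives 0/4 = 0, matching the row-orthogonality relation <chi_1, chi_3> = [chi_1 = chi_3].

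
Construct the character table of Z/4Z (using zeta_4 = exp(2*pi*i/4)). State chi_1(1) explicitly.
Character table of Z/4Z (irreps indexed chi_0,...,chi_3 with chi_k(m) = zeta_4^(k*m), zeta_4 = exp(2*pi*i/4)):
  irrep \ class  {0} (size 1)  {1} (size 1)  {2} (size 1)  {3} (size 1)
  chi_0          1             1             1             1           
  chi_1          1             I             -1            -I          
  chi_2          1             -1            1             -1          
  chi_3          1             -I            -1            I           

Spot check: chi_1(1) = zeta_4^(1*1) = zeta_4^1 = I.

Proof sketch: Z/4Z is abelian, so all 4 irreducible complex representations are 1-dimensional. They are given by chi_k(m) = zeta_4^(k*m) for k = 0,...,3. Row orthogonality: sum_m chi_k(m) conj(chi_l(m)) = 4 * [k = l].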